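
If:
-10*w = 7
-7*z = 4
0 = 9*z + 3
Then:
No Solution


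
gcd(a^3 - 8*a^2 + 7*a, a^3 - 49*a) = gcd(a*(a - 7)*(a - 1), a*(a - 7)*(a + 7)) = a^2 - 7*a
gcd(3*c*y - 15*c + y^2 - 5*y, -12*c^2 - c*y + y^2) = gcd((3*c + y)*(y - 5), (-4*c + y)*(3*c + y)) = 3*c + y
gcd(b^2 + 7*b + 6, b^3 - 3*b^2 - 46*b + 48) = b + 6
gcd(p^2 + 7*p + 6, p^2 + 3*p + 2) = p + 1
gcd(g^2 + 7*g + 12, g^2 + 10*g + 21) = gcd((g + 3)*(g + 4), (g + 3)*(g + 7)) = g + 3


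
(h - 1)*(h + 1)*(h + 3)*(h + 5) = h^4 + 8*h^3 + 14*h^2 - 8*h - 15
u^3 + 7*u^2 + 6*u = u*(u + 1)*(u + 6)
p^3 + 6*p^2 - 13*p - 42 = (p - 3)*(p + 2)*(p + 7)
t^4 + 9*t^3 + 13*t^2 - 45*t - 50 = (t - 2)*(t + 1)*(t + 5)^2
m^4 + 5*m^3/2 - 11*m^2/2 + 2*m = m*(m - 1)*(m - 1/2)*(m + 4)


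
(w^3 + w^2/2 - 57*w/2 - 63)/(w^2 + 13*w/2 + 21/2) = w - 6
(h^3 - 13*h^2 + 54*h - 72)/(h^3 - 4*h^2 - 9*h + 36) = (h - 6)/(h + 3)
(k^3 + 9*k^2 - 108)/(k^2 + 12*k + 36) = k - 3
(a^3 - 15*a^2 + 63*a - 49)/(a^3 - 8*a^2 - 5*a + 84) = (a^2 - 8*a + 7)/(a^2 - a - 12)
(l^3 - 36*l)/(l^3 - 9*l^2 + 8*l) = (l^2 - 36)/(l^2 - 9*l + 8)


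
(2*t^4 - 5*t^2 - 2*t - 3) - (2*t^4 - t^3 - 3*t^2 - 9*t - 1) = t^3 - 2*t^2 + 7*t - 2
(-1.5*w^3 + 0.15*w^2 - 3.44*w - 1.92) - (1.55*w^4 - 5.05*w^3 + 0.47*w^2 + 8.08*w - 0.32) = -1.55*w^4 + 3.55*w^3 - 0.32*w^2 - 11.52*w - 1.6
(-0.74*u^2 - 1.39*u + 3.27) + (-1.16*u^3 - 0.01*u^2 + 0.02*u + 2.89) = -1.16*u^3 - 0.75*u^2 - 1.37*u + 6.16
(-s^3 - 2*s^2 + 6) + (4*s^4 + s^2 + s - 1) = 4*s^4 - s^3 - s^2 + s + 5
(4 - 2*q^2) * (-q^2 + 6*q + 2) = 2*q^4 - 12*q^3 - 8*q^2 + 24*q + 8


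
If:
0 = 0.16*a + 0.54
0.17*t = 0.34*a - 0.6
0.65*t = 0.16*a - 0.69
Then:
No Solution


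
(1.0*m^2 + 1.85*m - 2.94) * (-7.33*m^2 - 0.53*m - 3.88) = -7.33*m^4 - 14.0905*m^3 + 16.6897*m^2 - 5.6198*m + 11.4072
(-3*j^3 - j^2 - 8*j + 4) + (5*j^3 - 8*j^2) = 2*j^3 - 9*j^2 - 8*j + 4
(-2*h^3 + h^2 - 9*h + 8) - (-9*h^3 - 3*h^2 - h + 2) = 7*h^3 + 4*h^2 - 8*h + 6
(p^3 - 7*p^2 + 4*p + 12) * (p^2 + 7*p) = p^5 - 45*p^3 + 40*p^2 + 84*p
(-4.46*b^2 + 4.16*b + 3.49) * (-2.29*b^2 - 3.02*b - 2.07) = 10.2134*b^4 + 3.9428*b^3 - 11.3231*b^2 - 19.151*b - 7.2243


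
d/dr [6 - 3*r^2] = -6*r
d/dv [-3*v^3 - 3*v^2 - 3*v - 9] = -9*v^2 - 6*v - 3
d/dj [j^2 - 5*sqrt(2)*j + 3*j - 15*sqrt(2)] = 2*j - 5*sqrt(2) + 3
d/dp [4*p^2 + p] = 8*p + 1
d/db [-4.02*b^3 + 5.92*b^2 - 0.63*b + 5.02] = -12.06*b^2 + 11.84*b - 0.63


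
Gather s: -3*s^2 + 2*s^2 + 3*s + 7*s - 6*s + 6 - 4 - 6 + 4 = -s^2 + 4*s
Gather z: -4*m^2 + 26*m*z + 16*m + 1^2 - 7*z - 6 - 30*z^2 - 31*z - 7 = -4*m^2 + 16*m - 30*z^2 + z*(26*m - 38) - 12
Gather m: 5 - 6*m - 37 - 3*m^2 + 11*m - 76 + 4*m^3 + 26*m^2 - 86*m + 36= 4*m^3 + 23*m^2 - 81*m - 72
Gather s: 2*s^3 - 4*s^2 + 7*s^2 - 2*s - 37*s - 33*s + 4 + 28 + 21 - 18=2*s^3 + 3*s^2 - 72*s + 35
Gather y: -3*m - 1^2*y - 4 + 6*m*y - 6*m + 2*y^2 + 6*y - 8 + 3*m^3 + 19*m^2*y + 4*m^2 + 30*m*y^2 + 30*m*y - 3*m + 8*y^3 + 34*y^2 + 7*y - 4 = 3*m^3 + 4*m^2 - 12*m + 8*y^3 + y^2*(30*m + 36) + y*(19*m^2 + 36*m + 12) - 16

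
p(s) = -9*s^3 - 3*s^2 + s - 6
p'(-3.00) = -224.00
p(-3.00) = 207.00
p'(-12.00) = -3815.00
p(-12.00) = 15102.00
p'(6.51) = -1182.32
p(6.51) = -2609.68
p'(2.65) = -204.51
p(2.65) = -191.90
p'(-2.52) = -155.34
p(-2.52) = 116.46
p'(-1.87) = -82.20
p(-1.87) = 40.49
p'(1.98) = -116.73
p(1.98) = -85.64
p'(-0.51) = -2.96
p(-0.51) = -6.10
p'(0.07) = 0.45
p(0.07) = -5.95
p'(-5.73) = -851.11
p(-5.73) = 1582.96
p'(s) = -27*s^2 - 6*s + 1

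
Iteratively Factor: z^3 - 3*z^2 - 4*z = (z + 1)*(z^2 - 4*z) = (z - 4)*(z + 1)*(z)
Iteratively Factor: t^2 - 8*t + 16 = (t - 4)*(t - 4)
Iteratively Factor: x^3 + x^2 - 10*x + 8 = (x - 1)*(x^2 + 2*x - 8) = (x - 2)*(x - 1)*(x + 4)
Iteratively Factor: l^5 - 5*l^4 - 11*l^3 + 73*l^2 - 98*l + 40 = (l - 2)*(l^4 - 3*l^3 - 17*l^2 + 39*l - 20) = (l - 2)*(l + 4)*(l^3 - 7*l^2 + 11*l - 5) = (l - 2)*(l - 1)*(l + 4)*(l^2 - 6*l + 5) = (l - 5)*(l - 2)*(l - 1)*(l + 4)*(l - 1)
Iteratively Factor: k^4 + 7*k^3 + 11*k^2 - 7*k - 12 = (k + 1)*(k^3 + 6*k^2 + 5*k - 12) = (k + 1)*(k + 3)*(k^2 + 3*k - 4) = (k + 1)*(k + 3)*(k + 4)*(k - 1)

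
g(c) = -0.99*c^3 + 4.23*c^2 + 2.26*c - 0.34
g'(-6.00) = -155.42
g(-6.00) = 352.22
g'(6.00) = -53.90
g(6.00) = -48.34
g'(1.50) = 8.27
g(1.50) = 9.23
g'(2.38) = 5.57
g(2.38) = 15.65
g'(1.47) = 8.28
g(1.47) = 8.98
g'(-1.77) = -22.02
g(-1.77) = 14.40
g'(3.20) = -1.08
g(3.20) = 17.77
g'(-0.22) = 0.26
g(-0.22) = -0.62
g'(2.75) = 3.06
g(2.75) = 17.28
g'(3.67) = -6.69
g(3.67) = 15.99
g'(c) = -2.97*c^2 + 8.46*c + 2.26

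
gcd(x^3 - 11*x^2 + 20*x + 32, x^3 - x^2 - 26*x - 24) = x + 1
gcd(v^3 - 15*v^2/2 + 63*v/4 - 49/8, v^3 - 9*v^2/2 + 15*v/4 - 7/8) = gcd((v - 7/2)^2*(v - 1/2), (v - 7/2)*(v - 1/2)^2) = v^2 - 4*v + 7/4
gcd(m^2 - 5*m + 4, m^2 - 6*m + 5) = m - 1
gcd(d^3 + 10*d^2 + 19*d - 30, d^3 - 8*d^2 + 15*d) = 1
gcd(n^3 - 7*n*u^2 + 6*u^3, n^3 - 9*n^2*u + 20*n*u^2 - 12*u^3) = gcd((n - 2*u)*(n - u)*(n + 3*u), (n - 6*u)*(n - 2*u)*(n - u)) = n^2 - 3*n*u + 2*u^2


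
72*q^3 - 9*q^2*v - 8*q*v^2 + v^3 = (-8*q + v)*(-3*q + v)*(3*q + v)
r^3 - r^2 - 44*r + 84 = (r - 6)*(r - 2)*(r + 7)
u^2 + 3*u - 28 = (u - 4)*(u + 7)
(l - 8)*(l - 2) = l^2 - 10*l + 16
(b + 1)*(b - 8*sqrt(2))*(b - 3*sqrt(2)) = b^3 - 11*sqrt(2)*b^2 + b^2 - 11*sqrt(2)*b + 48*b + 48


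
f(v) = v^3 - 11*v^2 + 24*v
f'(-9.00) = 465.00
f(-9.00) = -1836.00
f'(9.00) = 69.00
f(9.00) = 54.00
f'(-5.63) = 242.95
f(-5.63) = -662.24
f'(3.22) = -15.73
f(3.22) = -3.39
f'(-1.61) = 67.20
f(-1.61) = -71.33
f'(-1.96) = 78.64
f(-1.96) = -96.83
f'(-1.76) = 72.01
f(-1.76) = -81.77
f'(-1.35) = 59.17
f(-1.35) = -54.91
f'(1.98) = -7.80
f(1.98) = 12.16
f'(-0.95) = 47.61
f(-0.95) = -33.58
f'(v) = 3*v^2 - 22*v + 24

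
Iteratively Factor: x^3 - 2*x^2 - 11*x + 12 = (x - 4)*(x^2 + 2*x - 3) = (x - 4)*(x + 3)*(x - 1)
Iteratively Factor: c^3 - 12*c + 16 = (c - 2)*(c^2 + 2*c - 8) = (c - 2)^2*(c + 4)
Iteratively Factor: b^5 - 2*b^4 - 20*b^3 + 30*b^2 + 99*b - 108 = (b - 4)*(b^4 + 2*b^3 - 12*b^2 - 18*b + 27) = (b - 4)*(b + 3)*(b^3 - b^2 - 9*b + 9) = (b - 4)*(b - 3)*(b + 3)*(b^2 + 2*b - 3) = (b - 4)*(b - 3)*(b + 3)^2*(b - 1)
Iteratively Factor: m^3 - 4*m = (m)*(m^2 - 4) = m*(m + 2)*(m - 2)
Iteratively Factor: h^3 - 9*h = (h + 3)*(h^2 - 3*h) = h*(h + 3)*(h - 3)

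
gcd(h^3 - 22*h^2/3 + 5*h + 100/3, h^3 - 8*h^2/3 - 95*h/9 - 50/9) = h^2 - 10*h/3 - 25/3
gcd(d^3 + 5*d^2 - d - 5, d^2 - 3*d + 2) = d - 1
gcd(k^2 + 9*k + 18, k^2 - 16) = 1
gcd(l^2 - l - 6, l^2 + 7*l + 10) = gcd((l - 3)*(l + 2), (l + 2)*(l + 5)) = l + 2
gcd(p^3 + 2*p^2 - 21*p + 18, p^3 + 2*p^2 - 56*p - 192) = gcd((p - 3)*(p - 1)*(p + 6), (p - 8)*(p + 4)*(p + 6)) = p + 6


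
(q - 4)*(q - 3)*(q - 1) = q^3 - 8*q^2 + 19*q - 12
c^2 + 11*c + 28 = (c + 4)*(c + 7)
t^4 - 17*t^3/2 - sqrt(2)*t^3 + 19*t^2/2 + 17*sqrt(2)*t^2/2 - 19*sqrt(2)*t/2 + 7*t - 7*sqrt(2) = (t - 7)*(t - 2)*(t + 1/2)*(t - sqrt(2))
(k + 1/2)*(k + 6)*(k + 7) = k^3 + 27*k^2/2 + 97*k/2 + 21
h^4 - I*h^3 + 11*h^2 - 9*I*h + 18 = (h - 3*I)*(h - 2*I)*(h + I)*(h + 3*I)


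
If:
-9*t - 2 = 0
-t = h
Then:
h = 2/9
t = -2/9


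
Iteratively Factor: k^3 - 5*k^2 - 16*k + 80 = (k - 5)*(k^2 - 16) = (k - 5)*(k - 4)*(k + 4)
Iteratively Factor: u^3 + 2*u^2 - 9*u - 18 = (u + 3)*(u^2 - u - 6) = (u - 3)*(u + 3)*(u + 2)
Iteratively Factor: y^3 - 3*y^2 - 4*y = (y + 1)*(y^2 - 4*y) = y*(y + 1)*(y - 4)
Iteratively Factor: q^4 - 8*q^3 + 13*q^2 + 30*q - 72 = (q - 3)*(q^3 - 5*q^2 - 2*q + 24) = (q - 3)^2*(q^2 - 2*q - 8) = (q - 4)*(q - 3)^2*(q + 2)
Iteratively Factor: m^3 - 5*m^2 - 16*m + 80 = (m + 4)*(m^2 - 9*m + 20) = (m - 5)*(m + 4)*(m - 4)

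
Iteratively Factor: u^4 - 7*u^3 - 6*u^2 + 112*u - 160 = (u - 2)*(u^3 - 5*u^2 - 16*u + 80) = (u - 5)*(u - 2)*(u^2 - 16) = (u - 5)*(u - 2)*(u + 4)*(u - 4)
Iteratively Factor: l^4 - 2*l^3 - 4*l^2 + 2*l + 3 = (l + 1)*(l^3 - 3*l^2 - l + 3) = (l - 1)*(l + 1)*(l^2 - 2*l - 3) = (l - 1)*(l + 1)^2*(l - 3)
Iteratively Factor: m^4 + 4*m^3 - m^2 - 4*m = (m)*(m^3 + 4*m^2 - m - 4) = m*(m + 1)*(m^2 + 3*m - 4) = m*(m - 1)*(m + 1)*(m + 4)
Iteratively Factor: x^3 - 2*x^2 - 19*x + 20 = (x - 5)*(x^2 + 3*x - 4) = (x - 5)*(x - 1)*(x + 4)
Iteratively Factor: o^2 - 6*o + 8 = (o - 2)*(o - 4)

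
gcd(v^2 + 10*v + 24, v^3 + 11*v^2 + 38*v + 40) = v + 4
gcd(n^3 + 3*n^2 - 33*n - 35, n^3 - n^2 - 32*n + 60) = n - 5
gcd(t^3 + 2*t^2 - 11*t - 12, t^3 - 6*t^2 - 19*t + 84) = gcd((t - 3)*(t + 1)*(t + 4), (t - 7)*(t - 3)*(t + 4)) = t^2 + t - 12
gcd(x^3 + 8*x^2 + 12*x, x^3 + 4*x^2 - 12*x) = x^2 + 6*x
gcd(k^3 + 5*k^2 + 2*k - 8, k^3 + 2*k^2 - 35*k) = 1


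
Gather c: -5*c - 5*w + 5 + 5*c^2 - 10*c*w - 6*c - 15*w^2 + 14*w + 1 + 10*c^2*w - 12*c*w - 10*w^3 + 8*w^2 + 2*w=c^2*(10*w + 5) + c*(-22*w - 11) - 10*w^3 - 7*w^2 + 11*w + 6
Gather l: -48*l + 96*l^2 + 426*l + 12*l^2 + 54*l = 108*l^2 + 432*l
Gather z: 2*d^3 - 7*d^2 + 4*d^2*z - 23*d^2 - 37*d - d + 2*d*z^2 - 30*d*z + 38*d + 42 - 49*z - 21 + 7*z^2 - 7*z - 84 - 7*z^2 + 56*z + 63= 2*d^3 - 30*d^2 + 2*d*z^2 + z*(4*d^2 - 30*d)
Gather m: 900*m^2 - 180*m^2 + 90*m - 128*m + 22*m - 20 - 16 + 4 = 720*m^2 - 16*m - 32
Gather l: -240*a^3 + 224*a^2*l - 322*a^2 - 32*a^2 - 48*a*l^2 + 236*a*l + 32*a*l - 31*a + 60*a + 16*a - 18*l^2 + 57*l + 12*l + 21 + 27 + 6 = -240*a^3 - 354*a^2 + 45*a + l^2*(-48*a - 18) + l*(224*a^2 + 268*a + 69) + 54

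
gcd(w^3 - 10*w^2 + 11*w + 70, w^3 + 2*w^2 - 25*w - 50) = w^2 - 3*w - 10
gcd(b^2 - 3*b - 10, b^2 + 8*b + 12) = b + 2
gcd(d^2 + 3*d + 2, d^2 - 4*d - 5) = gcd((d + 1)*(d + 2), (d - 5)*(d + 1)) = d + 1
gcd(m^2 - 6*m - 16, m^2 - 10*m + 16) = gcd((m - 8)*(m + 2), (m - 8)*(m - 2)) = m - 8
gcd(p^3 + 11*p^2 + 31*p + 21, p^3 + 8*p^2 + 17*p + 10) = p + 1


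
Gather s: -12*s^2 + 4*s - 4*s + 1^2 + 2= 3 - 12*s^2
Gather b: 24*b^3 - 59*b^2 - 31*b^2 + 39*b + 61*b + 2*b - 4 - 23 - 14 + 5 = 24*b^3 - 90*b^2 + 102*b - 36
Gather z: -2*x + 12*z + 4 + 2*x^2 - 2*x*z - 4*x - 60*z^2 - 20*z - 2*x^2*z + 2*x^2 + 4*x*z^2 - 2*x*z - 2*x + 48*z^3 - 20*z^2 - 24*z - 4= 4*x^2 - 8*x + 48*z^3 + z^2*(4*x - 80) + z*(-2*x^2 - 4*x - 32)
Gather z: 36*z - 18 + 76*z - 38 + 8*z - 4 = 120*z - 60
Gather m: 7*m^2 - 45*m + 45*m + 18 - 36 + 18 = 7*m^2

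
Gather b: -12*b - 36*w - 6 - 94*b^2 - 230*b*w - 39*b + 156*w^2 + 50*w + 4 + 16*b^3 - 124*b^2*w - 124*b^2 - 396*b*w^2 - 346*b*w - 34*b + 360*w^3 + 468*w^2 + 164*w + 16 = 16*b^3 + b^2*(-124*w - 218) + b*(-396*w^2 - 576*w - 85) + 360*w^3 + 624*w^2 + 178*w + 14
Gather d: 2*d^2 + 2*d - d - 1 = 2*d^2 + d - 1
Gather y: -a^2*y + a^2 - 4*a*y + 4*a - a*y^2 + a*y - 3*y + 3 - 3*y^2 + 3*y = a^2 + 4*a + y^2*(-a - 3) + y*(-a^2 - 3*a) + 3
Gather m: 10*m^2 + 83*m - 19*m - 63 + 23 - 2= 10*m^2 + 64*m - 42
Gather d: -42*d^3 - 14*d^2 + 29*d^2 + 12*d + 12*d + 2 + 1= -42*d^3 + 15*d^2 + 24*d + 3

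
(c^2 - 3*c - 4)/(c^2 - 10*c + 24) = (c + 1)/(c - 6)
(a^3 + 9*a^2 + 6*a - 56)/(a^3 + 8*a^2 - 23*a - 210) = (a^2 + 2*a - 8)/(a^2 + a - 30)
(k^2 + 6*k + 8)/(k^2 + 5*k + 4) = (k + 2)/(k + 1)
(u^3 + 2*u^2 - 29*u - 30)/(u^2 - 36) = (u^2 - 4*u - 5)/(u - 6)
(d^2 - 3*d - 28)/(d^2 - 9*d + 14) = (d + 4)/(d - 2)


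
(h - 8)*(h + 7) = h^2 - h - 56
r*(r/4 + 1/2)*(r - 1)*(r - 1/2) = r^4/4 + r^3/8 - 5*r^2/8 + r/4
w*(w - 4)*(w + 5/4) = w^3 - 11*w^2/4 - 5*w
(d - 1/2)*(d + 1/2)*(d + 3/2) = d^3 + 3*d^2/2 - d/4 - 3/8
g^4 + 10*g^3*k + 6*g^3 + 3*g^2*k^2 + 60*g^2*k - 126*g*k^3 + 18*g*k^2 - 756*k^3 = (g + 6)*(g - 3*k)*(g + 6*k)*(g + 7*k)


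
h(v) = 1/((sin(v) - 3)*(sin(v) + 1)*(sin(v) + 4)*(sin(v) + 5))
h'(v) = -cos(v)/((sin(v) - 3)*(sin(v) + 1)*(sin(v) + 4)*(sin(v) + 5)^2) - cos(v)/((sin(v) - 3)*(sin(v) + 1)*(sin(v) + 4)^2*(sin(v) + 5)) - cos(v)/((sin(v) - 3)*(sin(v) + 1)^2*(sin(v) + 4)*(sin(v) + 5)) - cos(v)/((sin(v) - 3)^2*(sin(v) + 1)*(sin(v) + 4)*(sin(v) + 5)) = (2*sin(4*v) + 247*cos(v) + 21*cos(3*v))/(4*(sin(v) - 3)^2*(sin(v) + 1)^2*(sin(v) + 4)^2*(sin(v) + 5)^2)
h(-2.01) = -0.21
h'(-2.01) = -0.98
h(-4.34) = -0.01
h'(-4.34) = -0.00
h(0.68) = -0.01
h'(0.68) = 0.00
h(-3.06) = -0.02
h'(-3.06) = -0.02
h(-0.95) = -0.11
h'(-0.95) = 0.35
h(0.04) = -0.02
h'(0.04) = 0.02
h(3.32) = -0.02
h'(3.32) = -0.03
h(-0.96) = -0.11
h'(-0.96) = 0.36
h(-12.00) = -0.01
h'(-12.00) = 0.01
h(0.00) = -0.02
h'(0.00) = 0.02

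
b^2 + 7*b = b*(b + 7)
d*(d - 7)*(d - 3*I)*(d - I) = d^4 - 7*d^3 - 4*I*d^3 - 3*d^2 + 28*I*d^2 + 21*d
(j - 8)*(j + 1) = j^2 - 7*j - 8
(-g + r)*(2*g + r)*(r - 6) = -2*g^2*r + 12*g^2 + g*r^2 - 6*g*r + r^3 - 6*r^2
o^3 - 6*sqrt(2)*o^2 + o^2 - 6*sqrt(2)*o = o*(o + 1)*(o - 6*sqrt(2))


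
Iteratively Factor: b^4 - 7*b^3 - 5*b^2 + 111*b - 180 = (b - 3)*(b^3 - 4*b^2 - 17*b + 60) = (b - 3)^2*(b^2 - b - 20) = (b - 3)^2*(b + 4)*(b - 5)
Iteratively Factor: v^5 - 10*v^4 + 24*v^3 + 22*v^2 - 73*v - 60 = (v + 1)*(v^4 - 11*v^3 + 35*v^2 - 13*v - 60) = (v + 1)^2*(v^3 - 12*v^2 + 47*v - 60) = (v - 3)*(v + 1)^2*(v^2 - 9*v + 20) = (v - 4)*(v - 3)*(v + 1)^2*(v - 5)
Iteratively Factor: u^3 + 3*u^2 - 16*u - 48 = (u - 4)*(u^2 + 7*u + 12) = (u - 4)*(u + 3)*(u + 4)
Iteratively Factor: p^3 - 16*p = (p)*(p^2 - 16) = p*(p + 4)*(p - 4)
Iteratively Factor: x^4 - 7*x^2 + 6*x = (x - 2)*(x^3 + 2*x^2 - 3*x) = (x - 2)*(x + 3)*(x^2 - x) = (x - 2)*(x - 1)*(x + 3)*(x)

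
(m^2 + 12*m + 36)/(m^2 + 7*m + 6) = (m + 6)/(m + 1)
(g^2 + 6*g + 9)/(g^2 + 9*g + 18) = (g + 3)/(g + 6)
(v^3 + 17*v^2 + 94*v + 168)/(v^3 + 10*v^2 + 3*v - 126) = (v + 4)/(v - 3)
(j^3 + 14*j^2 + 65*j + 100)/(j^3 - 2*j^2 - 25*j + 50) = (j^2 + 9*j + 20)/(j^2 - 7*j + 10)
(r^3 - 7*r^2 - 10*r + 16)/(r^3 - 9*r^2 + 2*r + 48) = (r - 1)/(r - 3)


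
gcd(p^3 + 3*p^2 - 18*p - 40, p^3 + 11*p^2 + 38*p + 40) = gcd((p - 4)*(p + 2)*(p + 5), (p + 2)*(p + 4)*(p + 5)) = p^2 + 7*p + 10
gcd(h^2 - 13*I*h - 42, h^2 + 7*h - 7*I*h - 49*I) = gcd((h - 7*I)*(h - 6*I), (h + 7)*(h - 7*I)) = h - 7*I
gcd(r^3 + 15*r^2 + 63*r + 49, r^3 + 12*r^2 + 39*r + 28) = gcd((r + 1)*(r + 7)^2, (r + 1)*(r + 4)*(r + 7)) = r^2 + 8*r + 7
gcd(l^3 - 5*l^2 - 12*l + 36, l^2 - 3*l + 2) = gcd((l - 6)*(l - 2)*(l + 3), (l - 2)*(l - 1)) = l - 2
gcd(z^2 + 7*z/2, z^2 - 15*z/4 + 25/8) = 1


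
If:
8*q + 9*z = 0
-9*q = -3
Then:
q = 1/3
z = -8/27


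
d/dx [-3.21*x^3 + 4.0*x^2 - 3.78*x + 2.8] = -9.63*x^2 + 8.0*x - 3.78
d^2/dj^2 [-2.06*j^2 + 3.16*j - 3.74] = -4.12000000000000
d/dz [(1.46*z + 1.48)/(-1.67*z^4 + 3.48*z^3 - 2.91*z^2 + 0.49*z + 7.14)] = (7.3146*z^4 - 0.275199999999998*z^3 - 11.2026*z^2 + 8.6136*z + 9.6992)/(2.7889*z^8 - 11.6232*z^7 + 21.8298*z^6 - 21.8902*z^5 - 11.9691*z^4 + 46.8426*z^3 - 41.3147*z^2 + 6.9972*z + 50.9796)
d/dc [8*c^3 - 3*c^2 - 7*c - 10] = 24*c^2 - 6*c - 7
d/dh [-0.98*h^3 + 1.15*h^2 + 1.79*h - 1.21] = -2.94*h^2 + 2.3*h + 1.79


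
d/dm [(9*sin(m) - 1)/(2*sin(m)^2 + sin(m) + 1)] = (-18*sin(m)^2 + 4*sin(m) + 10)*cos(m)/(sin(m) - cos(2*m) + 2)^2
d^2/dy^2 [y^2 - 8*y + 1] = 2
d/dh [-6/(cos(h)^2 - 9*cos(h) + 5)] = 6*(9 - 2*cos(h))*sin(h)/(cos(h)^2 - 9*cos(h) + 5)^2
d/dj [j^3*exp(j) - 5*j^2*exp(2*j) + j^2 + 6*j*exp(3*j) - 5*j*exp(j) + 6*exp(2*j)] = j^3*exp(j) - 10*j^2*exp(2*j) + 3*j^2*exp(j) + 18*j*exp(3*j) - 10*j*exp(2*j) - 5*j*exp(j) + 2*j + 6*exp(3*j) + 12*exp(2*j) - 5*exp(j)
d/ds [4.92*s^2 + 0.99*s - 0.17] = 9.84*s + 0.99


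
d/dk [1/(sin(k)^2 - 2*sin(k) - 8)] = 2*(1 - sin(k))*cos(k)/((sin(k) - 4)^2*(sin(k) + 2)^2)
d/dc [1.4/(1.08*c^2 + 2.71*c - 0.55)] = (-3.024*c - 3.794)/(1.08*c^2 + 2.71*c - 0.55)^2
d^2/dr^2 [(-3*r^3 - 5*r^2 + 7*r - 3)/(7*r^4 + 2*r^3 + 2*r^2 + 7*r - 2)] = 6*(-49*r^9 - 245*r^8 + 658*r^7 + 135*r^6 + 280*r^5 - 699*r^4 + 97*r^3 - 60*r^2 - 38*r - 27)/(343*r^12 + 294*r^11 + 378*r^10 + 1205*r^9 + 402*r^8 + 528*r^7 + 1013*r^6 - 258*r^5 + 186*r^4 + 199*r^3 - 270*r^2 + 84*r - 8)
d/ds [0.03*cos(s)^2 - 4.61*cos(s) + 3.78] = (4.61 - 0.06*cos(s))*sin(s)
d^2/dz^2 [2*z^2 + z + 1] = 4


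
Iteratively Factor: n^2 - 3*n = (n)*(n - 3)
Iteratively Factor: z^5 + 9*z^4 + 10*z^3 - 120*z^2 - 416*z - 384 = (z + 4)*(z^4 + 5*z^3 - 10*z^2 - 80*z - 96) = (z - 4)*(z + 4)*(z^3 + 9*z^2 + 26*z + 24) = (z - 4)*(z + 3)*(z + 4)*(z^2 + 6*z + 8) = (z - 4)*(z + 3)*(z + 4)^2*(z + 2)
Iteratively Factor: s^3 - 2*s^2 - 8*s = (s - 4)*(s^2 + 2*s) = s*(s - 4)*(s + 2)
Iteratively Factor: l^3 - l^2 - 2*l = (l)*(l^2 - l - 2) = l*(l + 1)*(l - 2)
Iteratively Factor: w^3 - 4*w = (w - 2)*(w^2 + 2*w) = (w - 2)*(w + 2)*(w)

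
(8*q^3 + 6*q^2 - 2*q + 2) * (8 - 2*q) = -16*q^4 + 52*q^3 + 52*q^2 - 20*q + 16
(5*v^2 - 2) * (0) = 0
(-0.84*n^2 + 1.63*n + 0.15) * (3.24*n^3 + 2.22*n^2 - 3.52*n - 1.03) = -2.7216*n^5 + 3.4164*n^4 + 7.0614*n^3 - 4.5394*n^2 - 2.2069*n - 0.1545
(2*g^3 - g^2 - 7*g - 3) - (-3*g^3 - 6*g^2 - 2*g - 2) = 5*g^3 + 5*g^2 - 5*g - 1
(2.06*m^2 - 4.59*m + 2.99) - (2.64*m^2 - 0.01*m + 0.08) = -0.58*m^2 - 4.58*m + 2.91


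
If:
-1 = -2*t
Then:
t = 1/2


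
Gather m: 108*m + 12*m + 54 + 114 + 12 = 120*m + 180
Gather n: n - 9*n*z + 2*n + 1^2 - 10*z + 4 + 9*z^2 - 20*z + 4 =n*(3 - 9*z) + 9*z^2 - 30*z + 9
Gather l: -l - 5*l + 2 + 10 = 12 - 6*l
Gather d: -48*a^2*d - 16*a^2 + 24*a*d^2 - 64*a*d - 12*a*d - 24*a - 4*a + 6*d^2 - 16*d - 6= -16*a^2 - 28*a + d^2*(24*a + 6) + d*(-48*a^2 - 76*a - 16) - 6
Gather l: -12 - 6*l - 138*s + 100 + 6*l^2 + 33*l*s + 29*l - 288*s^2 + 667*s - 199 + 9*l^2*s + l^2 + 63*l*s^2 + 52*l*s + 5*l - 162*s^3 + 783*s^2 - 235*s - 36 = l^2*(9*s + 7) + l*(63*s^2 + 85*s + 28) - 162*s^3 + 495*s^2 + 294*s - 147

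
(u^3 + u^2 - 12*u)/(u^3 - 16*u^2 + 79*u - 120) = u*(u + 4)/(u^2 - 13*u + 40)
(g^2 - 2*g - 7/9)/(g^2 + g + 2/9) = (3*g - 7)/(3*g + 2)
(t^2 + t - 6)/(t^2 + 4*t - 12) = (t + 3)/(t + 6)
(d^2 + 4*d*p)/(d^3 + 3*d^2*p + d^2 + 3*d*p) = (d + 4*p)/(d^2 + 3*d*p + d + 3*p)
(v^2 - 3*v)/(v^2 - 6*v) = (v - 3)/(v - 6)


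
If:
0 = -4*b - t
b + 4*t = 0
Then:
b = 0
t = 0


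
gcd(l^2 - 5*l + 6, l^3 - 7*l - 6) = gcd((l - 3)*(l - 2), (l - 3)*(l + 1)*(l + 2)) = l - 3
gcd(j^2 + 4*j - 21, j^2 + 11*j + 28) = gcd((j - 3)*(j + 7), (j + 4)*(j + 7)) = j + 7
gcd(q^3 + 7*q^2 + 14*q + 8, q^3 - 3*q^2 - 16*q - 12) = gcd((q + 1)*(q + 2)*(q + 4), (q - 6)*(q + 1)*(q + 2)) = q^2 + 3*q + 2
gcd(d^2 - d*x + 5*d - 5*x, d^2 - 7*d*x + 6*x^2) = -d + x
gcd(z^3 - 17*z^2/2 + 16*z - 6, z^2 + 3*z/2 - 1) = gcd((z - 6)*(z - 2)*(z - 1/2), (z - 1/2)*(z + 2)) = z - 1/2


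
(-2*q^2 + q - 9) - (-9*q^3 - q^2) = 9*q^3 - q^2 + q - 9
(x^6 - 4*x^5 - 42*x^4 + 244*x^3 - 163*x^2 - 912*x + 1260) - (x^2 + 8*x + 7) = x^6 - 4*x^5 - 42*x^4 + 244*x^3 - 164*x^2 - 920*x + 1253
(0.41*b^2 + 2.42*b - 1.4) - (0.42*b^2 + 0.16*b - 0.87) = -0.01*b^2 + 2.26*b - 0.53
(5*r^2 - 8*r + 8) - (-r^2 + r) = 6*r^2 - 9*r + 8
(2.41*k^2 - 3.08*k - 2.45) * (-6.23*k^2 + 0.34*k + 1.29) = -15.0143*k^4 + 20.0078*k^3 + 17.3252*k^2 - 4.8062*k - 3.1605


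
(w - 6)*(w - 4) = w^2 - 10*w + 24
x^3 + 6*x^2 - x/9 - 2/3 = (x - 1/3)*(x + 1/3)*(x + 6)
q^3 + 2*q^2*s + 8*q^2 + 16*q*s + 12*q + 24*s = (q + 2)*(q + 6)*(q + 2*s)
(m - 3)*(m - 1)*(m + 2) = m^3 - 2*m^2 - 5*m + 6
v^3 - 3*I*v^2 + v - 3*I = (v - 3*I)*(v - I)*(v + I)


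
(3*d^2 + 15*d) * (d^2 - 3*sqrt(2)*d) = 3*d^4 - 9*sqrt(2)*d^3 + 15*d^3 - 45*sqrt(2)*d^2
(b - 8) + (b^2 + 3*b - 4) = b^2 + 4*b - 12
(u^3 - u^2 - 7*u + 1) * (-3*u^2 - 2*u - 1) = -3*u^5 + u^4 + 22*u^3 + 12*u^2 + 5*u - 1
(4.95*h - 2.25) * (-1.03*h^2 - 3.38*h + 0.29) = -5.0985*h^3 - 14.4135*h^2 + 9.0405*h - 0.6525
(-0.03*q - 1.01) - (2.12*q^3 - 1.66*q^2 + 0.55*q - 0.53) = -2.12*q^3 + 1.66*q^2 - 0.58*q - 0.48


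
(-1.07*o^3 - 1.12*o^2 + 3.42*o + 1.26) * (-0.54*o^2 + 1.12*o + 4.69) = 0.5778*o^5 - 0.5936*o^4 - 8.1195*o^3 - 2.1028*o^2 + 17.451*o + 5.9094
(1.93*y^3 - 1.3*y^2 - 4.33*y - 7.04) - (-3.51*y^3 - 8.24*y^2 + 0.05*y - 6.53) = 5.44*y^3 + 6.94*y^2 - 4.38*y - 0.51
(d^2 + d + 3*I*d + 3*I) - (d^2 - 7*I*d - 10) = d + 10*I*d + 10 + 3*I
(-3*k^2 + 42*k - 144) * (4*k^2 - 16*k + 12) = -12*k^4 + 216*k^3 - 1284*k^2 + 2808*k - 1728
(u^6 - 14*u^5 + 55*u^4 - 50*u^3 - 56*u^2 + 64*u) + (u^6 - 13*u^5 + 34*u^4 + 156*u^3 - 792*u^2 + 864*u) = 2*u^6 - 27*u^5 + 89*u^4 + 106*u^3 - 848*u^2 + 928*u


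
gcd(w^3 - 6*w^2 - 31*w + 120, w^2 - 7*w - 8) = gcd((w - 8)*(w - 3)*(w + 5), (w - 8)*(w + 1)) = w - 8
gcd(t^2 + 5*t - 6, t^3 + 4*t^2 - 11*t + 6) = t^2 + 5*t - 6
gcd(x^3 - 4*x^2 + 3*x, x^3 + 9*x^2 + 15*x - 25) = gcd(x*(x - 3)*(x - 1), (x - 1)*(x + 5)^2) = x - 1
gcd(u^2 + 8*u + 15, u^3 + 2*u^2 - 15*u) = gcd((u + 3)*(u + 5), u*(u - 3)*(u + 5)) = u + 5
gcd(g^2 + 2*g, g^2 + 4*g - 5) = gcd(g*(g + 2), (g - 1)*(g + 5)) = 1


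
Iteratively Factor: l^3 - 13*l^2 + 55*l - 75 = (l - 5)*(l^2 - 8*l + 15) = (l - 5)^2*(l - 3)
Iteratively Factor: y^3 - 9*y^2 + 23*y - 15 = (y - 3)*(y^2 - 6*y + 5) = (y - 5)*(y - 3)*(y - 1)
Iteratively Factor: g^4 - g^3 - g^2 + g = (g)*(g^3 - g^2 - g + 1) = g*(g + 1)*(g^2 - 2*g + 1) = g*(g - 1)*(g + 1)*(g - 1)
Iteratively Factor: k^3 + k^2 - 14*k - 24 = (k - 4)*(k^2 + 5*k + 6) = (k - 4)*(k + 2)*(k + 3)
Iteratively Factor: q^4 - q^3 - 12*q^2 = (q - 4)*(q^3 + 3*q^2) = q*(q - 4)*(q^2 + 3*q) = q^2*(q - 4)*(q + 3)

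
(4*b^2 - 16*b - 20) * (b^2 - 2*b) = 4*b^4 - 24*b^3 + 12*b^2 + 40*b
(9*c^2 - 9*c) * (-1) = -9*c^2 + 9*c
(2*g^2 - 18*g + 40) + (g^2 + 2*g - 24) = 3*g^2 - 16*g + 16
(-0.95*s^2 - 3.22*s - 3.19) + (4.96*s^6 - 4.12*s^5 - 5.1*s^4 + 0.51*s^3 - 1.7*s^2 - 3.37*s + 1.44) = 4.96*s^6 - 4.12*s^5 - 5.1*s^4 + 0.51*s^3 - 2.65*s^2 - 6.59*s - 1.75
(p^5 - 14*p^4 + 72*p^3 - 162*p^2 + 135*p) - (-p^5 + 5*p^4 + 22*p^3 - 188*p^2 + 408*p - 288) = 2*p^5 - 19*p^4 + 50*p^3 + 26*p^2 - 273*p + 288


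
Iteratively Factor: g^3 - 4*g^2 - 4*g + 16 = (g - 4)*(g^2 - 4) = (g - 4)*(g + 2)*(g - 2)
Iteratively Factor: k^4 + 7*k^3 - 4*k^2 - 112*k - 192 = (k + 3)*(k^3 + 4*k^2 - 16*k - 64) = (k + 3)*(k + 4)*(k^2 - 16) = (k - 4)*(k + 3)*(k + 4)*(k + 4)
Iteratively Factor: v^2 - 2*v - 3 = (v - 3)*(v + 1)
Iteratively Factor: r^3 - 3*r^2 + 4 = (r + 1)*(r^2 - 4*r + 4) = (r - 2)*(r + 1)*(r - 2)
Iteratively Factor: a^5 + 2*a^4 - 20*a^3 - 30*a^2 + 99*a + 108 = (a + 3)*(a^4 - a^3 - 17*a^2 + 21*a + 36) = (a + 1)*(a + 3)*(a^3 - 2*a^2 - 15*a + 36) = (a + 1)*(a + 3)*(a + 4)*(a^2 - 6*a + 9) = (a - 3)*(a + 1)*(a + 3)*(a + 4)*(a - 3)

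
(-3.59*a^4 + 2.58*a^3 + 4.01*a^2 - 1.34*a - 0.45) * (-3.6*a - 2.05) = 12.924*a^5 - 1.9285*a^4 - 19.725*a^3 - 3.3965*a^2 + 4.367*a + 0.9225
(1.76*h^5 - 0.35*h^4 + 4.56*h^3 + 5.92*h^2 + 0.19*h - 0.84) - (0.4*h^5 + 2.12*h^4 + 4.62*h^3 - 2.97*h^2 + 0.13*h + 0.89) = 1.36*h^5 - 2.47*h^4 - 0.0600000000000005*h^3 + 8.89*h^2 + 0.06*h - 1.73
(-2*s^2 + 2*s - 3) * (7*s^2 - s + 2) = -14*s^4 + 16*s^3 - 27*s^2 + 7*s - 6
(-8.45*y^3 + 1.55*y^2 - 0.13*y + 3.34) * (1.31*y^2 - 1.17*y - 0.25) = -11.0695*y^5 + 11.917*y^4 + 0.1287*y^3 + 4.14*y^2 - 3.8753*y - 0.835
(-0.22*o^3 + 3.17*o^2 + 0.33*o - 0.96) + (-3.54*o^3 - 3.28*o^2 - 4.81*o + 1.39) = -3.76*o^3 - 0.11*o^2 - 4.48*o + 0.43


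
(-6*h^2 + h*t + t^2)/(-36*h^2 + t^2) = (6*h^2 - h*t - t^2)/(36*h^2 - t^2)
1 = 1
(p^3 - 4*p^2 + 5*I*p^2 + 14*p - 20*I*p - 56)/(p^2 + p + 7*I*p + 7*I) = (p^2 - 2*p*(2 + I) + 8*I)/(p + 1)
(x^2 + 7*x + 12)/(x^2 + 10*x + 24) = (x + 3)/(x + 6)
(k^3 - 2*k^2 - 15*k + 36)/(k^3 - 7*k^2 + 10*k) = (k^3 - 2*k^2 - 15*k + 36)/(k*(k^2 - 7*k + 10))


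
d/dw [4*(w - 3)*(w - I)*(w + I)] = 12*w^2 - 24*w + 4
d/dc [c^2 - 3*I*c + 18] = 2*c - 3*I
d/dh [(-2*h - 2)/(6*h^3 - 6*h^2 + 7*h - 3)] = 4*(6*h^3 + 6*h^2 - 6*h + 5)/(36*h^6 - 72*h^5 + 120*h^4 - 120*h^3 + 85*h^2 - 42*h + 9)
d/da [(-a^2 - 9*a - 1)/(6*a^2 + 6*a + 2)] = (12*a^2 + 2*a - 3)/(9*a^4 + 18*a^3 + 15*a^2 + 6*a + 1)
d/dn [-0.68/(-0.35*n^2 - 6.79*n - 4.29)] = (-0.476*n - 4.6172)/(0.35*n^2 + 6.79*n + 4.29)^2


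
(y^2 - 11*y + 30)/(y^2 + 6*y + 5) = (y^2 - 11*y + 30)/(y^2 + 6*y + 5)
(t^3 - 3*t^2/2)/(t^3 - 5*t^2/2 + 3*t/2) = t/(t - 1)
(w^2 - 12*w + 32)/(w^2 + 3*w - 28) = (w - 8)/(w + 7)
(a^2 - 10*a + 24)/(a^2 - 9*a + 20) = (a - 6)/(a - 5)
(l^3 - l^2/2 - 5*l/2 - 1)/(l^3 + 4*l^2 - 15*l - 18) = (l^2 - 3*l/2 - 1)/(l^2 + 3*l - 18)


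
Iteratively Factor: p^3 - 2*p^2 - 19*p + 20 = (p - 1)*(p^2 - p - 20) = (p - 5)*(p - 1)*(p + 4)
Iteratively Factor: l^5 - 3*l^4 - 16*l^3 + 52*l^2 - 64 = (l + 1)*(l^4 - 4*l^3 - 12*l^2 + 64*l - 64) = (l - 2)*(l + 1)*(l^3 - 2*l^2 - 16*l + 32) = (l - 2)*(l + 1)*(l + 4)*(l^2 - 6*l + 8) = (l - 4)*(l - 2)*(l + 1)*(l + 4)*(l - 2)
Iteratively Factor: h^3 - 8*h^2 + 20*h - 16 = (h - 2)*(h^2 - 6*h + 8) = (h - 4)*(h - 2)*(h - 2)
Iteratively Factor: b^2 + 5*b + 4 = (b + 1)*(b + 4)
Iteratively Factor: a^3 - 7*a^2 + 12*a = (a - 3)*(a^2 - 4*a) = a*(a - 3)*(a - 4)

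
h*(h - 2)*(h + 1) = h^3 - h^2 - 2*h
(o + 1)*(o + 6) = o^2 + 7*o + 6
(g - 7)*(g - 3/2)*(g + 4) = g^3 - 9*g^2/2 - 47*g/2 + 42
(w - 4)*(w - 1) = w^2 - 5*w + 4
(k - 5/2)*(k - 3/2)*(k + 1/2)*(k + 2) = k^4 - 3*k^3/2 - 21*k^2/4 + 43*k/8 + 15/4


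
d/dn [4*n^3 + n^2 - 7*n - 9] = 12*n^2 + 2*n - 7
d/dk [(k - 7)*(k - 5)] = 2*k - 12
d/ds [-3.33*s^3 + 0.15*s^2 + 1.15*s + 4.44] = -9.99*s^2 + 0.3*s + 1.15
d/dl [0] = 0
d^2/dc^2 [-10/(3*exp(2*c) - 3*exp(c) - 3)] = 10*(2*(2*exp(c) - 1)^2*exp(c) + (4*exp(c) - 1)*(-exp(2*c) + exp(c) + 1))*exp(c)/(3*(-exp(2*c) + exp(c) + 1)^3)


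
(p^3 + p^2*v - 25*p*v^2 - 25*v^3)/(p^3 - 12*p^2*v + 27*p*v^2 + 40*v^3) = (p + 5*v)/(p - 8*v)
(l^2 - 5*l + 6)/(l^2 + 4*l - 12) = (l - 3)/(l + 6)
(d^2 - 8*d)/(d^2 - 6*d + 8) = d*(d - 8)/(d^2 - 6*d + 8)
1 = 1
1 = 1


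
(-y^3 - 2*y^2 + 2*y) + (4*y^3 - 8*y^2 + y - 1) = 3*y^3 - 10*y^2 + 3*y - 1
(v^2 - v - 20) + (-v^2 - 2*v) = -3*v - 20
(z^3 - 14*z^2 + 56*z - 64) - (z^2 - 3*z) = z^3 - 15*z^2 + 59*z - 64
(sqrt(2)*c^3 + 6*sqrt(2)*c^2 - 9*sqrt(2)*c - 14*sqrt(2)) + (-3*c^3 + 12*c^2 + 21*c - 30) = -3*c^3 + sqrt(2)*c^3 + 6*sqrt(2)*c^2 + 12*c^2 - 9*sqrt(2)*c + 21*c - 30 - 14*sqrt(2)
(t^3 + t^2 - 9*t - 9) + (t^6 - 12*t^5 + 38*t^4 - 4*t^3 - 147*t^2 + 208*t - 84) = t^6 - 12*t^5 + 38*t^4 - 3*t^3 - 146*t^2 + 199*t - 93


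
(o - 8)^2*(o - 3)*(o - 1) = o^4 - 20*o^3 + 131*o^2 - 304*o + 192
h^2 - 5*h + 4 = (h - 4)*(h - 1)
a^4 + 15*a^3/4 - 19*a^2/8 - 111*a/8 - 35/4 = (a - 2)*(a + 1)*(a + 5/4)*(a + 7/2)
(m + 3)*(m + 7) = m^2 + 10*m + 21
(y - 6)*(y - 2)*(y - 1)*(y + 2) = y^4 - 7*y^3 + 2*y^2 + 28*y - 24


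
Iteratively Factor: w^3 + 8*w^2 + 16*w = (w)*(w^2 + 8*w + 16) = w*(w + 4)*(w + 4)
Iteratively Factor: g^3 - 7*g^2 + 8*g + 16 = (g + 1)*(g^2 - 8*g + 16) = (g - 4)*(g + 1)*(g - 4)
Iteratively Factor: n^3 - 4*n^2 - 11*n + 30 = (n - 2)*(n^2 - 2*n - 15) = (n - 2)*(n + 3)*(n - 5)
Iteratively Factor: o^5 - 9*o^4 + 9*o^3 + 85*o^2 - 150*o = (o - 2)*(o^4 - 7*o^3 - 5*o^2 + 75*o) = o*(o - 2)*(o^3 - 7*o^2 - 5*o + 75) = o*(o - 2)*(o + 3)*(o^2 - 10*o + 25) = o*(o - 5)*(o - 2)*(o + 3)*(o - 5)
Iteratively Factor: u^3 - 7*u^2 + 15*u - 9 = (u - 3)*(u^2 - 4*u + 3) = (u - 3)^2*(u - 1)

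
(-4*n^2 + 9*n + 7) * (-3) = 12*n^2 - 27*n - 21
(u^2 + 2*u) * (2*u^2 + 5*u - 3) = 2*u^4 + 9*u^3 + 7*u^2 - 6*u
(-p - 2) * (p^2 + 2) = -p^3 - 2*p^2 - 2*p - 4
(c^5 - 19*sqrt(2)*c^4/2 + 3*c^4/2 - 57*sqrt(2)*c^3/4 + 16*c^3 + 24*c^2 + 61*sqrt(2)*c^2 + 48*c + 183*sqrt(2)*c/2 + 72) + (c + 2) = c^5 - 19*sqrt(2)*c^4/2 + 3*c^4/2 - 57*sqrt(2)*c^3/4 + 16*c^3 + 24*c^2 + 61*sqrt(2)*c^2 + 49*c + 183*sqrt(2)*c/2 + 74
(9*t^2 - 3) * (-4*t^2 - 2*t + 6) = -36*t^4 - 18*t^3 + 66*t^2 + 6*t - 18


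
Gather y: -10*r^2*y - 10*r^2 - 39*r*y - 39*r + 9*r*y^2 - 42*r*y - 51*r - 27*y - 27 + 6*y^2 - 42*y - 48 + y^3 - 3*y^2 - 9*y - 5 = -10*r^2 - 90*r + y^3 + y^2*(9*r + 3) + y*(-10*r^2 - 81*r - 78) - 80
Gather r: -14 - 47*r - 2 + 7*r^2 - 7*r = 7*r^2 - 54*r - 16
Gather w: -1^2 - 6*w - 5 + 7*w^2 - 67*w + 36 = 7*w^2 - 73*w + 30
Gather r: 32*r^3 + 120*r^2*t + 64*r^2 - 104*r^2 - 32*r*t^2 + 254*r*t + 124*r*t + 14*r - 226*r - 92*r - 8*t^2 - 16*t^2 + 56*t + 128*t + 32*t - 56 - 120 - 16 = 32*r^3 + r^2*(120*t - 40) + r*(-32*t^2 + 378*t - 304) - 24*t^2 + 216*t - 192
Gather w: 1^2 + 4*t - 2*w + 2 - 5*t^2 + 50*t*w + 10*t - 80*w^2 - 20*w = -5*t^2 + 14*t - 80*w^2 + w*(50*t - 22) + 3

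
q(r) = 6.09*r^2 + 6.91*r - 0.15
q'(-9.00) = -102.71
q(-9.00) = 430.95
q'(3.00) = 43.45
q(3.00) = 75.39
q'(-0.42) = 1.79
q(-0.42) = -1.98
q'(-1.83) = -15.38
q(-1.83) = 7.60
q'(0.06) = 7.64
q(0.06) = 0.29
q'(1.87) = 29.69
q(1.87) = 34.07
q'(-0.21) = 4.35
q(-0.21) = -1.33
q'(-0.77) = -2.47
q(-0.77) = -1.86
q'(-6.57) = -73.11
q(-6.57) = 217.33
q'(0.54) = 13.49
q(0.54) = 5.36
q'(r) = 12.18*r + 6.91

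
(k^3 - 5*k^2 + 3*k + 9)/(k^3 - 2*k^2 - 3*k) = (k - 3)/k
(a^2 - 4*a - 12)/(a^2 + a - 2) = (a - 6)/(a - 1)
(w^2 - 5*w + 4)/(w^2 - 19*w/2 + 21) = 2*(w^2 - 5*w + 4)/(2*w^2 - 19*w + 42)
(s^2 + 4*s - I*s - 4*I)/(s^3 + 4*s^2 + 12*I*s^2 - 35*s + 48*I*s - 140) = (s - I)/(s^2 + 12*I*s - 35)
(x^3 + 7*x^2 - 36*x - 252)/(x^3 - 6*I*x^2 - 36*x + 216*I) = (x + 7)/(x - 6*I)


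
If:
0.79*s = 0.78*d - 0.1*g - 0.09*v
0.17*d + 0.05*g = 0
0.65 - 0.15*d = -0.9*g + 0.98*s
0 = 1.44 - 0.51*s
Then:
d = -0.66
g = 2.24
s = 2.82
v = -32.99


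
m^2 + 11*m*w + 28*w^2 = (m + 4*w)*(m + 7*w)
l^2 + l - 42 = (l - 6)*(l + 7)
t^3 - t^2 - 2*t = t*(t - 2)*(t + 1)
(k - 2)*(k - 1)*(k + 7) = k^3 + 4*k^2 - 19*k + 14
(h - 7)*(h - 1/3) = h^2 - 22*h/3 + 7/3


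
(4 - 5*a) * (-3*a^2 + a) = 15*a^3 - 17*a^2 + 4*a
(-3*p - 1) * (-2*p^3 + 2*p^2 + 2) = 6*p^4 - 4*p^3 - 2*p^2 - 6*p - 2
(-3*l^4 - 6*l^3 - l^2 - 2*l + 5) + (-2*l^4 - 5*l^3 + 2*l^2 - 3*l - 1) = -5*l^4 - 11*l^3 + l^2 - 5*l + 4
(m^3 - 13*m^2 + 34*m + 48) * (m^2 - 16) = m^5 - 13*m^4 + 18*m^3 + 256*m^2 - 544*m - 768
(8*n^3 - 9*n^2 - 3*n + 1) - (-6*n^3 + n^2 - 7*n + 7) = 14*n^3 - 10*n^2 + 4*n - 6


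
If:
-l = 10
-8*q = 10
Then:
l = -10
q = -5/4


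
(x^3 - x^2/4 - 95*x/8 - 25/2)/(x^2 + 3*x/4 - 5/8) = (2*x^2 - 3*x - 20)/(2*x - 1)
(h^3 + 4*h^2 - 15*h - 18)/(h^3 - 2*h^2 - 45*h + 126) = (h^2 + 7*h + 6)/(h^2 + h - 42)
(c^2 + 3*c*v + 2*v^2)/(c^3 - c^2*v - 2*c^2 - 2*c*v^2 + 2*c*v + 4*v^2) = (-c - 2*v)/(-c^2 + 2*c*v + 2*c - 4*v)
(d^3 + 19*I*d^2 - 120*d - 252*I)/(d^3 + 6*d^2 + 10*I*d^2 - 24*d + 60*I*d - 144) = (d^2 + 13*I*d - 42)/(d^2 + d*(6 + 4*I) + 24*I)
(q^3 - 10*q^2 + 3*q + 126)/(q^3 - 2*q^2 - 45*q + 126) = (q^2 - 4*q - 21)/(q^2 + 4*q - 21)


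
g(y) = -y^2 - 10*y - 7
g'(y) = -2*y - 10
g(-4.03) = 17.06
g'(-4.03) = -1.94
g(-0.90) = 1.19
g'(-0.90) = -8.20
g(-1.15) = 3.18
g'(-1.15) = -7.70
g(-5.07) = 18.00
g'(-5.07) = 0.14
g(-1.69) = 7.04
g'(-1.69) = -6.62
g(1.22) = -20.69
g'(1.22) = -12.44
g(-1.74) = 7.37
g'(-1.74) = -6.52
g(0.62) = -13.58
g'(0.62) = -11.24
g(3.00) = -46.00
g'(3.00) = -16.00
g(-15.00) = -82.00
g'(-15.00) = 20.00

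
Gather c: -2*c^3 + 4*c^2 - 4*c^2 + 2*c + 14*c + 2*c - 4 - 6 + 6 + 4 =-2*c^3 + 18*c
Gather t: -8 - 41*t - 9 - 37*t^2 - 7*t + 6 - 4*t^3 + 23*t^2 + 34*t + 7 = -4*t^3 - 14*t^2 - 14*t - 4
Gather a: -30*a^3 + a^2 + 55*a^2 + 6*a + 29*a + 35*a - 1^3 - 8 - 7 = -30*a^3 + 56*a^2 + 70*a - 16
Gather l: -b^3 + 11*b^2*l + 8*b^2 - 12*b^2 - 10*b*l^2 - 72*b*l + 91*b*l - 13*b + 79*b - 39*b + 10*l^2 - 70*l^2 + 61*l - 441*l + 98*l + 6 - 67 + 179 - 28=-b^3 - 4*b^2 + 27*b + l^2*(-10*b - 60) + l*(11*b^2 + 19*b - 282) + 90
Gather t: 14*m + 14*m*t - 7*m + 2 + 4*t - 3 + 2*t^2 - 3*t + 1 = 7*m + 2*t^2 + t*(14*m + 1)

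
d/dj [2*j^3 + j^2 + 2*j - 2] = 6*j^2 + 2*j + 2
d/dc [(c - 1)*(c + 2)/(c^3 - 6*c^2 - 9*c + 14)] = -1/(c^2 - 14*c + 49)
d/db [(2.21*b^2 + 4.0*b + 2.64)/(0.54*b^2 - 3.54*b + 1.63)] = (-9.9834*b^2 + 4.3534*b + 15.8656)/(0.2916*b^4 - 3.8232*b^3 + 14.292*b^2 - 11.5404*b + 2.6569)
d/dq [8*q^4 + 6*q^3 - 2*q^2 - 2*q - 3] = 32*q^3 + 18*q^2 - 4*q - 2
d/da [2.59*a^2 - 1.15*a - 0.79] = 5.18*a - 1.15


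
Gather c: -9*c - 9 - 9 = -9*c - 18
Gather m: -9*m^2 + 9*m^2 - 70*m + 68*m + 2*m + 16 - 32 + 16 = 0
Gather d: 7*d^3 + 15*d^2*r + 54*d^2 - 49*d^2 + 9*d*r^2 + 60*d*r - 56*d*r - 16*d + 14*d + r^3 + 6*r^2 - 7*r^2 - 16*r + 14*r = 7*d^3 + d^2*(15*r + 5) + d*(9*r^2 + 4*r - 2) + r^3 - r^2 - 2*r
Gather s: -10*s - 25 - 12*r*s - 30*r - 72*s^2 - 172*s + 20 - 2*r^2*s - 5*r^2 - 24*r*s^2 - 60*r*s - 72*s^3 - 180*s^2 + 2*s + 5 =-5*r^2 - 30*r - 72*s^3 + s^2*(-24*r - 252) + s*(-2*r^2 - 72*r - 180)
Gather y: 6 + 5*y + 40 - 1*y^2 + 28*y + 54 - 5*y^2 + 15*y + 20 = -6*y^2 + 48*y + 120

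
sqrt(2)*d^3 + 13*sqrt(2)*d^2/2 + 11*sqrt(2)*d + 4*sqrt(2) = (d + 2)*(d + 4)*(sqrt(2)*d + sqrt(2)/2)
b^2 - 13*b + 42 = (b - 7)*(b - 6)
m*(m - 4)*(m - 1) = m^3 - 5*m^2 + 4*m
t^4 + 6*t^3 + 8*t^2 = t^2*(t + 2)*(t + 4)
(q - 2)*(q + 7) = q^2 + 5*q - 14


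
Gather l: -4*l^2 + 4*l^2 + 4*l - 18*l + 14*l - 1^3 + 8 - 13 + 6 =0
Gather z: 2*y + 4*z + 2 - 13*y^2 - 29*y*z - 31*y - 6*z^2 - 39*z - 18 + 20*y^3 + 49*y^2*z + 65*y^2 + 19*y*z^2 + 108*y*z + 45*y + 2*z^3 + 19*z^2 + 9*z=20*y^3 + 52*y^2 + 16*y + 2*z^3 + z^2*(19*y + 13) + z*(49*y^2 + 79*y - 26) - 16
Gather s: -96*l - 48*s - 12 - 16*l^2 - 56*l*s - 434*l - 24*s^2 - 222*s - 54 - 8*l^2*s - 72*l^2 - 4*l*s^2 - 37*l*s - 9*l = -88*l^2 - 539*l + s^2*(-4*l - 24) + s*(-8*l^2 - 93*l - 270) - 66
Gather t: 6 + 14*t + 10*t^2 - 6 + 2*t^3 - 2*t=2*t^3 + 10*t^2 + 12*t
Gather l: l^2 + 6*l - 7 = l^2 + 6*l - 7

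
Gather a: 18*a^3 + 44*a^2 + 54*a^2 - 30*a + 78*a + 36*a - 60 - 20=18*a^3 + 98*a^2 + 84*a - 80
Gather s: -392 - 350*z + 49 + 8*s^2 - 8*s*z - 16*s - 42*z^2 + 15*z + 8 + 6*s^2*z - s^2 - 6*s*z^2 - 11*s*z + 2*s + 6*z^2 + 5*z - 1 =s^2*(6*z + 7) + s*(-6*z^2 - 19*z - 14) - 36*z^2 - 330*z - 336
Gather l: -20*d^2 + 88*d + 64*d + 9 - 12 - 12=-20*d^2 + 152*d - 15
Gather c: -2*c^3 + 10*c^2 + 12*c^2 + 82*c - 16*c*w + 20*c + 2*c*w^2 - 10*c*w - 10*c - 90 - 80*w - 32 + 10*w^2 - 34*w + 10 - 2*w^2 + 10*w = -2*c^3 + 22*c^2 + c*(2*w^2 - 26*w + 92) + 8*w^2 - 104*w - 112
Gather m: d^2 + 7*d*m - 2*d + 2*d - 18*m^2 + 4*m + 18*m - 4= d^2 - 18*m^2 + m*(7*d + 22) - 4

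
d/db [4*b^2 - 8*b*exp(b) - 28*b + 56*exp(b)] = -8*b*exp(b) + 8*b + 48*exp(b) - 28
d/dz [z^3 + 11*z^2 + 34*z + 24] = 3*z^2 + 22*z + 34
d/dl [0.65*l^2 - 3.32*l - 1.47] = 1.3*l - 3.32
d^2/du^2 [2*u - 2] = 0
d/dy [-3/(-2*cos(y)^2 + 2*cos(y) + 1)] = 6*(-sin(y) + sin(2*y))/(2*cos(y) - cos(2*y))^2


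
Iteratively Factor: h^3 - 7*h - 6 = (h + 1)*(h^2 - h - 6) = (h + 1)*(h + 2)*(h - 3)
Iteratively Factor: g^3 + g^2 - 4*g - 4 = (g + 1)*(g^2 - 4) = (g - 2)*(g + 1)*(g + 2)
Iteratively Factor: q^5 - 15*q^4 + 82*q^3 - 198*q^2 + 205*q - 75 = (q - 1)*(q^4 - 14*q^3 + 68*q^2 - 130*q + 75) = (q - 5)*(q - 1)*(q^3 - 9*q^2 + 23*q - 15) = (q - 5)^2*(q - 1)*(q^2 - 4*q + 3) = (q - 5)^2*(q - 1)^2*(q - 3)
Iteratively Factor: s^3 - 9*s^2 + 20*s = (s - 4)*(s^2 - 5*s) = s*(s - 4)*(s - 5)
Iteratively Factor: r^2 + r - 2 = (r - 1)*(r + 2)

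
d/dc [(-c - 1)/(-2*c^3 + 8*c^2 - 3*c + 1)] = (2*c^3 - 8*c^2 + 3*c - (c + 1)*(6*c^2 - 16*c + 3) - 1)/(2*c^3 - 8*c^2 + 3*c - 1)^2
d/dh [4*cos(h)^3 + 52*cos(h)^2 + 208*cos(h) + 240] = 4*(3*sin(h)^2 - 26*cos(h) - 55)*sin(h)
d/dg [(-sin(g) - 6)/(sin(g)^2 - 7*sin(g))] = (cos(g) + 12/tan(g) - 42*cos(g)/sin(g)^2)/(sin(g) - 7)^2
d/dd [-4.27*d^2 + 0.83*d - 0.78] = 0.83 - 8.54*d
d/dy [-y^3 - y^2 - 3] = y*(-3*y - 2)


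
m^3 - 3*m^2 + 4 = (m - 2)^2*(m + 1)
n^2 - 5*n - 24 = (n - 8)*(n + 3)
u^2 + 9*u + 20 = (u + 4)*(u + 5)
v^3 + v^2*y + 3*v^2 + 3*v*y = v*(v + 3)*(v + y)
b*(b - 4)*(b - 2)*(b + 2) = b^4 - 4*b^3 - 4*b^2 + 16*b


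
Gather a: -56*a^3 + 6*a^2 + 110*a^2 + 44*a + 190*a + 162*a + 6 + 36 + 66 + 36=-56*a^3 + 116*a^2 + 396*a + 144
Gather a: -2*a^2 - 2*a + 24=-2*a^2 - 2*a + 24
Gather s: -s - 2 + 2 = -s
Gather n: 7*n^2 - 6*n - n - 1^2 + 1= 7*n^2 - 7*n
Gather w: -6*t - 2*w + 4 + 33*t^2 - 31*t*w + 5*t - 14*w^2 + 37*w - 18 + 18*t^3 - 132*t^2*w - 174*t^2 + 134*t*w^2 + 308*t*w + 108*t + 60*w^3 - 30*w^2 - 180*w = 18*t^3 - 141*t^2 + 107*t + 60*w^3 + w^2*(134*t - 44) + w*(-132*t^2 + 277*t - 145) - 14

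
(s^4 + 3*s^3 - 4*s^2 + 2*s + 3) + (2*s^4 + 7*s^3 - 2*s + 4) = 3*s^4 + 10*s^3 - 4*s^2 + 7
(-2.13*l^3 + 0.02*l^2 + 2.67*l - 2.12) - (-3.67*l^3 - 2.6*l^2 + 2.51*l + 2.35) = 1.54*l^3 + 2.62*l^2 + 0.16*l - 4.47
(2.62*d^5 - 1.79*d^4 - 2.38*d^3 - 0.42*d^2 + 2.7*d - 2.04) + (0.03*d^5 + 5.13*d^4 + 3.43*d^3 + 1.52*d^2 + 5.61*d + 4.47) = 2.65*d^5 + 3.34*d^4 + 1.05*d^3 + 1.1*d^2 + 8.31*d + 2.43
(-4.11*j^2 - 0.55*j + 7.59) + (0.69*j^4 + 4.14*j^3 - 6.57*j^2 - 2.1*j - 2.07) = 0.69*j^4 + 4.14*j^3 - 10.68*j^2 - 2.65*j + 5.52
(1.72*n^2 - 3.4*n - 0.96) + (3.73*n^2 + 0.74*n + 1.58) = 5.45*n^2 - 2.66*n + 0.62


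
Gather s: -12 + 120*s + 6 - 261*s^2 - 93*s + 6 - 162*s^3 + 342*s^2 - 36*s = -162*s^3 + 81*s^2 - 9*s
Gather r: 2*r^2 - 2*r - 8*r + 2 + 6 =2*r^2 - 10*r + 8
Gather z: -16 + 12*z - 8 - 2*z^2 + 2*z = -2*z^2 + 14*z - 24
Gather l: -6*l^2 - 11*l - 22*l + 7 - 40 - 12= -6*l^2 - 33*l - 45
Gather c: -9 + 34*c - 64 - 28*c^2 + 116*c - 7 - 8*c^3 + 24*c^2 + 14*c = -8*c^3 - 4*c^2 + 164*c - 80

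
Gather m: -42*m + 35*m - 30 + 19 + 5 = -7*m - 6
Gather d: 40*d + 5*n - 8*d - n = 32*d + 4*n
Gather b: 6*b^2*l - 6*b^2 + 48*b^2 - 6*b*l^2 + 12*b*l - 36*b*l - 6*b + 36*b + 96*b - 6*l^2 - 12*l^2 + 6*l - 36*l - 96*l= b^2*(6*l + 42) + b*(-6*l^2 - 24*l + 126) - 18*l^2 - 126*l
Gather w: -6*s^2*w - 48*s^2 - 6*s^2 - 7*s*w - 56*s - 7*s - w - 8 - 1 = -54*s^2 - 63*s + w*(-6*s^2 - 7*s - 1) - 9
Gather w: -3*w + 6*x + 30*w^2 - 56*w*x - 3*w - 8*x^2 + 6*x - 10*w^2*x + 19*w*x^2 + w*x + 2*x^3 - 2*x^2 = w^2*(30 - 10*x) + w*(19*x^2 - 55*x - 6) + 2*x^3 - 10*x^2 + 12*x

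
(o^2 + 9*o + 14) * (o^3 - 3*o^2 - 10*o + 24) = o^5 + 6*o^4 - 23*o^3 - 108*o^2 + 76*o + 336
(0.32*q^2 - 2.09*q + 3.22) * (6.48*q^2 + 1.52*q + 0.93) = 2.0736*q^4 - 13.0568*q^3 + 17.9864*q^2 + 2.9507*q + 2.9946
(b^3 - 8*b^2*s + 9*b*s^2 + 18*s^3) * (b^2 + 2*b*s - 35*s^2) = b^5 - 6*b^4*s - 42*b^3*s^2 + 316*b^2*s^3 - 279*b*s^4 - 630*s^5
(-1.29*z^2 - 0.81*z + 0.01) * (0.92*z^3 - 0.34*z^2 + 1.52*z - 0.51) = -1.1868*z^5 - 0.3066*z^4 - 1.6762*z^3 - 0.5767*z^2 + 0.4283*z - 0.0051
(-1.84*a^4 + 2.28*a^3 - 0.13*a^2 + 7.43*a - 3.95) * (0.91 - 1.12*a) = 2.0608*a^5 - 4.228*a^4 + 2.2204*a^3 - 8.4399*a^2 + 11.1853*a - 3.5945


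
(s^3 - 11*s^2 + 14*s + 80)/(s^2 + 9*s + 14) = (s^2 - 13*s + 40)/(s + 7)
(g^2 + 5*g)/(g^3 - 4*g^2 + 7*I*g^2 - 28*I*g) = (g + 5)/(g^2 + g*(-4 + 7*I) - 28*I)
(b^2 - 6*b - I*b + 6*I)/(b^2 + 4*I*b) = (b^2 - 6*b - I*b + 6*I)/(b*(b + 4*I))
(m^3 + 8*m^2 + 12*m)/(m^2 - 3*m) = (m^2 + 8*m + 12)/(m - 3)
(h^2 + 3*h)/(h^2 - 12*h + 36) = h*(h + 3)/(h^2 - 12*h + 36)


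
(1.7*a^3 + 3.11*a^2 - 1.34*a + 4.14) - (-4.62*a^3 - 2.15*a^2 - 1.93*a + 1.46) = 6.32*a^3 + 5.26*a^2 + 0.59*a + 2.68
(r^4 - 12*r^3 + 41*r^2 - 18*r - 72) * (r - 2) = r^5 - 14*r^4 + 65*r^3 - 100*r^2 - 36*r + 144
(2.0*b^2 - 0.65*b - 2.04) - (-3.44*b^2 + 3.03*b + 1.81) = 5.44*b^2 - 3.68*b - 3.85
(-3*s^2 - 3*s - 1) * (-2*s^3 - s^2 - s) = 6*s^5 + 9*s^4 + 8*s^3 + 4*s^2 + s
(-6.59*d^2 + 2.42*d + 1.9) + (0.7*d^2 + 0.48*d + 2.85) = -5.89*d^2 + 2.9*d + 4.75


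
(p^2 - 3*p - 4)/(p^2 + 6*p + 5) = (p - 4)/(p + 5)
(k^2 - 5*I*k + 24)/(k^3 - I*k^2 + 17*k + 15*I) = (k - 8*I)/(k^2 - 4*I*k + 5)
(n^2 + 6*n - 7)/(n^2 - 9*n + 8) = (n + 7)/(n - 8)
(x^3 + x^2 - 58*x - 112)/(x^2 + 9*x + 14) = x - 8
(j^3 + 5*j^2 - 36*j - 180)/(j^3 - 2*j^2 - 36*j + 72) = (j + 5)/(j - 2)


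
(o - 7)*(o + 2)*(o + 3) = o^3 - 2*o^2 - 29*o - 42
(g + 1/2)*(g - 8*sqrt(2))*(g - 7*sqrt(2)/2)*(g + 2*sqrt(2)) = g^4 - 19*sqrt(2)*g^3/2 + g^3/2 - 19*sqrt(2)*g^2/4 + 10*g^2 + 5*g + 112*sqrt(2)*g + 56*sqrt(2)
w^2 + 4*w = w*(w + 4)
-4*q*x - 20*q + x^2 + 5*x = (-4*q + x)*(x + 5)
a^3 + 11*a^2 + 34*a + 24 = (a + 1)*(a + 4)*(a + 6)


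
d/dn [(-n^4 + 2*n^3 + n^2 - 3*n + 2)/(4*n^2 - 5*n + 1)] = (-8*n^5 + 23*n^4 - 24*n^3 + 13*n^2 - 14*n + 7)/(16*n^4 - 40*n^3 + 33*n^2 - 10*n + 1)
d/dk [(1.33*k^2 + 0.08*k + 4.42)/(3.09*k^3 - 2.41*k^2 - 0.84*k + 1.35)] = (-4.1097*k^4 - 0.4944*k^3 - 41.8978*k^2 + 24.8954*k + 3.8208)/(9.5481*k^6 - 14.8938*k^5 + 0.616900000000001*k^4 + 12.3918*k^3 - 5.8014*k^2 - 2.268*k + 1.8225)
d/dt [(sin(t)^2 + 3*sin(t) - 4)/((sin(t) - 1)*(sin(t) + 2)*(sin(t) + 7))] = (-8*sin(t) + cos(t)^2 - 23)*cos(t)/((sin(t) + 2)^2*(sin(t) + 7)^2)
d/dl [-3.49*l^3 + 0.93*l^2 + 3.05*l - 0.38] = -10.47*l^2 + 1.86*l + 3.05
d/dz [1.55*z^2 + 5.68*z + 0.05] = 3.1*z + 5.68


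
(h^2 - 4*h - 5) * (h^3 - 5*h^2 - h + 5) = h^5 - 9*h^4 + 14*h^3 + 34*h^2 - 15*h - 25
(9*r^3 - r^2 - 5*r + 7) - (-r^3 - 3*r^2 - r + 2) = 10*r^3 + 2*r^2 - 4*r + 5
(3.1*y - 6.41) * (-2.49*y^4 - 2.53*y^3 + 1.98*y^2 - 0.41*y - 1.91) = -7.719*y^5 + 8.1179*y^4 + 22.3553*y^3 - 13.9628*y^2 - 3.2929*y + 12.2431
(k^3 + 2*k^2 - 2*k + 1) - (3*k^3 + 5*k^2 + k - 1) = -2*k^3 - 3*k^2 - 3*k + 2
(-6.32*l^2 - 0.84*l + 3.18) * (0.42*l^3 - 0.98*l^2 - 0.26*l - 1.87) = -2.6544*l^5 + 5.8408*l^4 + 3.802*l^3 + 8.9204*l^2 + 0.744*l - 5.9466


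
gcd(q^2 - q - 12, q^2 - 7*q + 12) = q - 4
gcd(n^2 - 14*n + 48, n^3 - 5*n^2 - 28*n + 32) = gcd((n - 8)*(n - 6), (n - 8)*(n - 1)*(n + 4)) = n - 8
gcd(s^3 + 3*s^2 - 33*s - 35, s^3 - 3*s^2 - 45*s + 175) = s^2 + 2*s - 35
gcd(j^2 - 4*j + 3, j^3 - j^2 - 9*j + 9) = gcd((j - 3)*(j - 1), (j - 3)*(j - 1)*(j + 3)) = j^2 - 4*j + 3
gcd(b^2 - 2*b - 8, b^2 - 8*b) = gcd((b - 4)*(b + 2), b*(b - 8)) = 1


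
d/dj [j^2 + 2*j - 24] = 2*j + 2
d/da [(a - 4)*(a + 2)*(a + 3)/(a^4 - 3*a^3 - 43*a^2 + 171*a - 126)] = (-a^6 - 2*a^5 + 2*a^4 + 354*a^3 - 1025*a^2 - 2316*a + 5868)/(a^8 - 6*a^7 - 77*a^6 + 600*a^5 + 571*a^4 - 13950*a^3 + 40077*a^2 - 43092*a + 15876)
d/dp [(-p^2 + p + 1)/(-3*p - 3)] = p*(p + 2)/(3*(p^2 + 2*p + 1))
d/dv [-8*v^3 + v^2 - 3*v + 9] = -24*v^2 + 2*v - 3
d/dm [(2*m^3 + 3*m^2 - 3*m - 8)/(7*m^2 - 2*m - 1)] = (14*m^4 - 8*m^3 + 9*m^2 + 106*m - 13)/(49*m^4 - 28*m^3 - 10*m^2 + 4*m + 1)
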